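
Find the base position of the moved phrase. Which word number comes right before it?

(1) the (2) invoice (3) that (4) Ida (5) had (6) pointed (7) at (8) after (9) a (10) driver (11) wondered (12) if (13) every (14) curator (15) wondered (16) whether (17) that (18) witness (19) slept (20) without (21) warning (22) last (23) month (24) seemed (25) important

The displaced element is "the invoice" (word 2).
It functions as the object of the preposition "at" of "pointed", so the gap sits immediately after word 7 ("at").
Base order: Ida had pointed at the invoice after a driver wondered if every curator wondered whether that witness slept without warning last month.

7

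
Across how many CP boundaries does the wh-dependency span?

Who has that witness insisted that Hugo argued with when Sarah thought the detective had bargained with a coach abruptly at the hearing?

1

"who" is extracted from the PP object of "argued".
Boundaries crossed, outermost first: [that] — 1 in total.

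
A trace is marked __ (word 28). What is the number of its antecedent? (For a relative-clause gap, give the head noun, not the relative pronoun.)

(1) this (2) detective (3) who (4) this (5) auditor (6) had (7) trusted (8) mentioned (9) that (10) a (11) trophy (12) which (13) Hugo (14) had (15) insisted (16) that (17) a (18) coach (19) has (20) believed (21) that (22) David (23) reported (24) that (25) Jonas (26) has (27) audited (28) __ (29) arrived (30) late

The gap at 28 is the object of "audited", inside a relative clause.
The relative pronoun is "which" (word 12); it is bound by the head noun immediately before it.
Its filler is the head noun "trophy", at word 11.

11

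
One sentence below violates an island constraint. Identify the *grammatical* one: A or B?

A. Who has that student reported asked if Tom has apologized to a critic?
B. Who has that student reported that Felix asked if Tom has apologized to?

In B, the wh-phrase is extracted from inside a wh-island (introduced by "if"), which blocks movement.
In A, the extraction path crosses only that-complement boundaries, which are transparent.
So A is grammatical.

A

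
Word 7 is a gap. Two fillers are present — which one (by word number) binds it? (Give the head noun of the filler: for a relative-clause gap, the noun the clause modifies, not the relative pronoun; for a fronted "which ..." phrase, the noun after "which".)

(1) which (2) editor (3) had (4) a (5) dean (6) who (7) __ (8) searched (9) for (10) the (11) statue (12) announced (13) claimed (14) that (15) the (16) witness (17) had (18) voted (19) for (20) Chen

5

The marked gap is inside the relative clause, the subject of "searched".
Its filler is the head noun "dean" (via "who"), at word 5.
(The other dependency links word 2 to a gap after word 12.)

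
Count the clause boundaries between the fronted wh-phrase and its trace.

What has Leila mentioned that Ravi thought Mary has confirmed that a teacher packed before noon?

"what" is extracted from the object of "packed".
Boundaries crossed, outermost first: [that], [Ø], [that] — 3 in total.

3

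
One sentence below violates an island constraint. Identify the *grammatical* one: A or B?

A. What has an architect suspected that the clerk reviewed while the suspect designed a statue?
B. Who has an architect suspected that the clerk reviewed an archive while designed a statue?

A

In B, the wh-phrase is extracted from inside an adjunct island (introduced by "while"), which blocks movement.
In A, the extraction path crosses only that-complement boundaries, which are transparent.
So A is grammatical.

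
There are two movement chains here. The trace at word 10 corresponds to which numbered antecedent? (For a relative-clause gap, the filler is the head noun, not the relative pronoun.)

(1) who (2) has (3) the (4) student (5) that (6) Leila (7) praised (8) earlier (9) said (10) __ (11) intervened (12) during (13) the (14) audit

The marked gap is the subject of "intervened".
Its filler is the fronted wh-phrase "who", at word 1.
(The other dependency links word 4 to a gap after word 7.)

1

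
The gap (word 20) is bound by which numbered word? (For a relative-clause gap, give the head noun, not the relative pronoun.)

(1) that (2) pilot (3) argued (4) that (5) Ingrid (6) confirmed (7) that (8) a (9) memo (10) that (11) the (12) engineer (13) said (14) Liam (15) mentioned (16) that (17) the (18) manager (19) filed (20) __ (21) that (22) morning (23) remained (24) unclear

9

The gap at 20 is the object of "filed", inside a relative clause.
The relative pronoun is "that" (word 10); it is bound by the head noun immediately before it.
Its filler is the head noun "memo", at word 9.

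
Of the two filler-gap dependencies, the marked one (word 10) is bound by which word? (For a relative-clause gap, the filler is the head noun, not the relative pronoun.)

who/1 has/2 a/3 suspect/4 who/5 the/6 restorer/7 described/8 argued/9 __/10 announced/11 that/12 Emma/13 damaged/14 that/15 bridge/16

The marked gap is the subject of "announced".
Its filler is the fronted wh-phrase "who", at word 1.
(The other dependency links word 4 to a gap after word 8.)

1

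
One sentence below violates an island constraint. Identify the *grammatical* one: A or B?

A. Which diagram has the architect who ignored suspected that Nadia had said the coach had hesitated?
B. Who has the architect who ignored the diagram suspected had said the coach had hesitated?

In A, the wh-phrase is extracted from inside a complex-NP island (relative clause) (introduced by "who"), which blocks movement.
In B, the extraction path crosses only that-complement boundaries, which are transparent.
So B is grammatical.

B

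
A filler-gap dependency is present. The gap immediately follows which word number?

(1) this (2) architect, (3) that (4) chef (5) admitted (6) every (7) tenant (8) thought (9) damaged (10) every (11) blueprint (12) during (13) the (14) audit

The displaced element is "this architect" (word 2).
It is linked across 2 clause boundaries (Ø → Ø).
It functions as the subject of "damaged", so the gap sits immediately after word 8 ("thought").
Base order: That chef admitted every tenant thought this architect damaged every blueprint during the audit.

8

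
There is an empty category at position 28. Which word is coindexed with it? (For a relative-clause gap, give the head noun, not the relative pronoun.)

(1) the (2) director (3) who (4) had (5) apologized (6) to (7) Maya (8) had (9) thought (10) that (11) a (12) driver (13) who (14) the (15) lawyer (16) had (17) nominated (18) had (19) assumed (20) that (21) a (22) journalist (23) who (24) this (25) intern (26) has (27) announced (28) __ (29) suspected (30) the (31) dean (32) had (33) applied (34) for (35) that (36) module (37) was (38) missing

22

The gap at 28 is the subject of "suspected", inside a relative clause.
The relative pronoun is "who" (word 23); it is bound by the head noun immediately before it.
Its filler is the head noun "journalist", at word 22.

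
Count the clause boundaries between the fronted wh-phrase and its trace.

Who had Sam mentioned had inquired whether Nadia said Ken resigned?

"who" is extracted from the subject of "inquired".
Boundaries crossed, outermost first: [Ø] — 1 in total.

1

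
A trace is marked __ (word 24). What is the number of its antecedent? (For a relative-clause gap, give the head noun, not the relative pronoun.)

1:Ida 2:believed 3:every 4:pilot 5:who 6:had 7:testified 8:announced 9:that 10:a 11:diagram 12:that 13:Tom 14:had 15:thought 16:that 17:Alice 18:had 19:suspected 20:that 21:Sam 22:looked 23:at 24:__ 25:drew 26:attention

The gap at 24 is the prepositional object of "looked", inside a relative clause.
The relative pronoun is "that" (word 12); it is bound by the head noun immediately before it.
Its filler is the head noun "diagram", at word 11.

11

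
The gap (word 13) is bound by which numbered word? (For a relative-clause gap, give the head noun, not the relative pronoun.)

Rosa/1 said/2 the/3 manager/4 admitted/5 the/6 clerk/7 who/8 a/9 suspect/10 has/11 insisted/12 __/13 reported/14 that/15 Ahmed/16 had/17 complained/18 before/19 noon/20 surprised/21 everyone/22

The gap at 13 is the subject of "reported", inside a relative clause.
The relative pronoun is "who" (word 8); it is bound by the head noun immediately before it.
Its filler is the head noun "clerk", at word 7.

7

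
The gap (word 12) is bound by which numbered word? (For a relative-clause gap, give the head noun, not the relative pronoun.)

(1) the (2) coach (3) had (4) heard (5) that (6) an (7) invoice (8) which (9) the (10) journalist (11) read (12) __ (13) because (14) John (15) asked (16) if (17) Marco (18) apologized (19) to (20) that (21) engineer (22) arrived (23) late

7

The gap at 12 is the object of "read", inside a relative clause.
The relative pronoun is "which" (word 8); it is bound by the head noun immediately before it.
Its filler is the head noun "invoice", at word 7.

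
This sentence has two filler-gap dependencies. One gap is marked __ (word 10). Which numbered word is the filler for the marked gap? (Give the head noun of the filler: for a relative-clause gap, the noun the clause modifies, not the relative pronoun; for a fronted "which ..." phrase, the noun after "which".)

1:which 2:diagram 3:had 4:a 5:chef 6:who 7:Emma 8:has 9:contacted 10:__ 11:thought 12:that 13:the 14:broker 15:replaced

The marked gap is inside the relative clause, the direct object of "contacted".
Its filler is the head noun "chef" (via "who"), at word 5.
(The other dependency links word 2 to a gap after word 15.)

5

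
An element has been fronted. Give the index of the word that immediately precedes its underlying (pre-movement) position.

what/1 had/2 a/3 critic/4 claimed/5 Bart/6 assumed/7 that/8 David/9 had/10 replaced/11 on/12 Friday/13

The displaced element is "what" (word 1).
It is linked across 2 clause boundaries (Ø → that).
It functions as the direct object of "replaced", so the gap sits immediately after word 11 ("replaced").
Base order: A critic had claimed Bart assumed that David had replaced what on Friday.

11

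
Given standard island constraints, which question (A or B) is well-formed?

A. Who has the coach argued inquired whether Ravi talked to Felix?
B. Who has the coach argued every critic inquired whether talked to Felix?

In B, the wh-phrase is extracted from inside a wh-island (introduced by "whether"), which blocks movement.
In A, the extraction path crosses only that-complement boundaries, which are transparent.
So A is grammatical.

A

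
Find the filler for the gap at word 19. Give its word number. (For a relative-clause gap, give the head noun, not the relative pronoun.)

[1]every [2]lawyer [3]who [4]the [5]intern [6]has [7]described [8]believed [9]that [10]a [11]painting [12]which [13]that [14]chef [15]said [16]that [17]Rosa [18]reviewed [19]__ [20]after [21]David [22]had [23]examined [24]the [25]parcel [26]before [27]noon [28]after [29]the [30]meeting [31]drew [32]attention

The gap at 19 is the object of "reviewed", inside a relative clause.
The relative pronoun is "which" (word 12); it is bound by the head noun immediately before it.
Its filler is the head noun "painting", at word 11.

11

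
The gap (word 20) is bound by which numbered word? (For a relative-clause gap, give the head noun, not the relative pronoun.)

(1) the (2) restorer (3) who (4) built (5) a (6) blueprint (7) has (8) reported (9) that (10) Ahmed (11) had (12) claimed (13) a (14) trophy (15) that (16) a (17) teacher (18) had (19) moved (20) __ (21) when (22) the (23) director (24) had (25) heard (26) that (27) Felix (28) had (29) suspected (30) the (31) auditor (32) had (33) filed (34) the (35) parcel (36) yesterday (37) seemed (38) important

The gap at 20 is the object of "moved", inside a relative clause.
The relative pronoun is "that" (word 15); it is bound by the head noun immediately before it.
Its filler is the head noun "trophy", at word 14.

14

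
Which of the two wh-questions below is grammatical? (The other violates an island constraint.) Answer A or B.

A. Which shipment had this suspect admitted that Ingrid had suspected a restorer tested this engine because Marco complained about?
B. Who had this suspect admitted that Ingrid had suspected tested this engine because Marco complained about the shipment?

B

In A, the wh-phrase is extracted from inside an adjunct island (introduced by "because"), which blocks movement.
In B, the extraction path crosses only that-complement boundaries, which are transparent.
So B is grammatical.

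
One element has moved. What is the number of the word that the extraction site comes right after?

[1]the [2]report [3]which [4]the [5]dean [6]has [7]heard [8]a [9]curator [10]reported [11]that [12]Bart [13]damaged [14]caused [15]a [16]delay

13

The displaced element is "the report" (word 2).
It is linked across 2 clause boundaries (Ø → that).
It functions as the direct object of "damaged", so the gap sits immediately after word 13 ("damaged").
Base order: The dean has heard a curator reported that Bart damaged the report.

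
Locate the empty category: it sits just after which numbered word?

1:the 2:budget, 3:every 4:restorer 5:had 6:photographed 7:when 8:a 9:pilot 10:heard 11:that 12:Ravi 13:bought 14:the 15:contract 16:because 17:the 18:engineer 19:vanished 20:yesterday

6

The displaced element is "the budget" (word 2).
It functions as the direct object of "photographed", so the gap sits immediately after word 6 ("photographed").
Base order: Every restorer had photographed the budget when a pilot heard that Ravi bought the contract because the engineer vanished yesterday.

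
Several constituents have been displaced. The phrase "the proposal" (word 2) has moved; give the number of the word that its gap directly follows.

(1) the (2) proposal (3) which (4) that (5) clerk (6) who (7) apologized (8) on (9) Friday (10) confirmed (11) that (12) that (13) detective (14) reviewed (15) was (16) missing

The displaced element is "the proposal" (word 2).
It is linked across 1 clause boundary (that).
It functions as the direct object of "reviewed", so the gap sits immediately after word 14 ("reviewed").
Base order: That clerk who apologized on Friday confirmed that that detective reviewed the proposal.

14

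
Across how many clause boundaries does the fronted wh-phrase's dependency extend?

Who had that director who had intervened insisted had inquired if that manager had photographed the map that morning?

"who" is extracted from the subject of "inquired".
Boundaries crossed, outermost first: [Ø] — 1 in total.

1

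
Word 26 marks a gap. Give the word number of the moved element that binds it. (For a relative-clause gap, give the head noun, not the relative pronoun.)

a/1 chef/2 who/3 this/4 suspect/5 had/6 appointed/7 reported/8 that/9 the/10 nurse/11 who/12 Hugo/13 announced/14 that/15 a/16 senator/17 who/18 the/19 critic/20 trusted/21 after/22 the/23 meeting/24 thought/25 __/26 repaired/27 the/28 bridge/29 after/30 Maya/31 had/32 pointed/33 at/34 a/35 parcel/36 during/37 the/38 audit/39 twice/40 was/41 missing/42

The gap at 26 is the subject of "repaired", inside a relative clause.
The relative pronoun is "who" (word 12); it is bound by the head noun immediately before it.
Its filler is the head noun "nurse", at word 11.

11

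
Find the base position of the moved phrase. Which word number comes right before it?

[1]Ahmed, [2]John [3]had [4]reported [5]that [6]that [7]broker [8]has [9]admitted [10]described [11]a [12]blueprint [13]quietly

9

The displaced element is "Ahmed" (word 1).
It is linked across 2 clause boundaries (that → Ø).
It functions as the subject of "described", so the gap sits immediately after word 9 ("admitted").
Base order: John had reported that that broker has admitted that Ahmed described a blueprint quietly.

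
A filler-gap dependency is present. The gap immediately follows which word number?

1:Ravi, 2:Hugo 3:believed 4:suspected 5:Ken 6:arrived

The displaced element is "Ravi" (word 1).
It is linked across 1 clause boundary (Ø).
It functions as the subject of "suspected", so the gap sits immediately after word 3 ("believed").
Base order: Hugo believed that Ravi suspected Ken arrived.

3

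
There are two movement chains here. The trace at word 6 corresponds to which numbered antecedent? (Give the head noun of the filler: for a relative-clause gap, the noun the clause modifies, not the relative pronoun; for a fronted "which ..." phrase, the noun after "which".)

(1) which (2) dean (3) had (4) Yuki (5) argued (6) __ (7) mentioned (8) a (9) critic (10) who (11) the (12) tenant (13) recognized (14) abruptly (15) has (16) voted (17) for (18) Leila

The marked gap is the subject of "mentioned".
Its filler is the fronted wh-phrase "which dean", at word 2.
(The other dependency links word 9 to a gap after word 13.)

2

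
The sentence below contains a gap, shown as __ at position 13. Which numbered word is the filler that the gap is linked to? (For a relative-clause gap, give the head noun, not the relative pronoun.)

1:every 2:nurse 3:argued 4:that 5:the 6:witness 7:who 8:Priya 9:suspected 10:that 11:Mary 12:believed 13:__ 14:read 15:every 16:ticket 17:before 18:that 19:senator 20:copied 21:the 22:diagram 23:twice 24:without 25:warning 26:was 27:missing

6

The gap at 13 is the subject of "read", inside a relative clause.
The relative pronoun is "who" (word 7); it is bound by the head noun immediately before it.
Its filler is the head noun "witness", at word 6.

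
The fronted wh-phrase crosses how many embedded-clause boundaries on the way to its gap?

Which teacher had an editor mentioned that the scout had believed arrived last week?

"which teacher" is extracted from the subject of "arrived".
Boundaries crossed, outermost first: [that], [Ø] — 2 in total.

2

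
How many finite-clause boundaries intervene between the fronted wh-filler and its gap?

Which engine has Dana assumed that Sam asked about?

"which engine" is extracted from the PP object of "asked".
Boundaries crossed, outermost first: [that] — 1 in total.

1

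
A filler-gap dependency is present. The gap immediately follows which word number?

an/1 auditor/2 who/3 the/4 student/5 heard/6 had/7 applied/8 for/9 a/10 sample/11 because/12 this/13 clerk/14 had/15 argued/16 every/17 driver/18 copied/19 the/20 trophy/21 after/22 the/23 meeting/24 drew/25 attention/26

6

The displaced element is "an auditor" (word 2).
It is linked across 1 clause boundary (Ø).
It functions as the subject of "applied", so the gap sits immediately after word 6 ("heard").
Base order: The student heard that an auditor had applied for a sample because this clerk had argued every driver copied the trophy after the meeting.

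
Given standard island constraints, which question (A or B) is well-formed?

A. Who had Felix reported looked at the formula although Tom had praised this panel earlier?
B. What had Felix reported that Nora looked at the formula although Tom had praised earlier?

A

In B, the wh-phrase is extracted from inside an adjunct island (introduced by "although"), which blocks movement.
In A, the extraction path crosses only that-complement boundaries, which are transparent.
So A is grammatical.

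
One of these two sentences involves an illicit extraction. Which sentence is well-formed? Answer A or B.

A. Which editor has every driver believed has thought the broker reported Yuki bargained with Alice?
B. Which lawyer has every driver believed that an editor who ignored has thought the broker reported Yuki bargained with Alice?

A

In B, the wh-phrase is extracted from inside a complex-NP island (relative clause) (introduced by "who"), which blocks movement.
In A, the extraction path crosses only that-complement boundaries, which are transparent.
So A is grammatical.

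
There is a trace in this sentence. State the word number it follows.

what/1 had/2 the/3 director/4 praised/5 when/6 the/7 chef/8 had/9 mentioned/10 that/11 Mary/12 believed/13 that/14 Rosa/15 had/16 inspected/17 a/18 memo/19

The displaced element is "what" (word 1).
It functions as the direct object of "praised", so the gap sits immediately after word 5 ("praised").
Base order: The director had praised what when the chef had mentioned that Mary believed that Rosa had inspected a memo.

5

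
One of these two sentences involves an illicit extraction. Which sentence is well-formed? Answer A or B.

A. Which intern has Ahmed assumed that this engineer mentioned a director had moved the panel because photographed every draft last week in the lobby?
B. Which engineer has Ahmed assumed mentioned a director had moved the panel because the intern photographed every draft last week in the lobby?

In A, the wh-phrase is extracted from inside an adjunct island (introduced by "because"), which blocks movement.
In B, the extraction path crosses only that-complement boundaries, which are transparent.
So B is grammatical.

B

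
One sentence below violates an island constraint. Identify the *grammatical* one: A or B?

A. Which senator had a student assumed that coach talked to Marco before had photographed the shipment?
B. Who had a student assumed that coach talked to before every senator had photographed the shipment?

B

In A, the wh-phrase is extracted from inside an adjunct island (introduced by "before"), which blocks movement.
In B, the extraction path crosses only that-complement boundaries, which are transparent.
So B is grammatical.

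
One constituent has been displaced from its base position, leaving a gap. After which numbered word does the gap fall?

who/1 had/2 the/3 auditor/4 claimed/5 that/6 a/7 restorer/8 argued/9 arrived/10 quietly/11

The displaced element is "who" (word 1).
It is linked across 2 clause boundaries (that → Ø).
It functions as the subject of "arrived", so the gap sits immediately after word 9 ("argued").
Base order: The auditor had claimed that a restorer argued who arrived quietly.

9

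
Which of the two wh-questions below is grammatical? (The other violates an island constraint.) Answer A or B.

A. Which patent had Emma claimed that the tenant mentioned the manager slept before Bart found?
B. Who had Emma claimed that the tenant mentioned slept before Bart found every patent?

B

In A, the wh-phrase is extracted from inside an adjunct island (introduced by "before"), which blocks movement.
In B, the extraction path crosses only that-complement boundaries, which are transparent.
So B is grammatical.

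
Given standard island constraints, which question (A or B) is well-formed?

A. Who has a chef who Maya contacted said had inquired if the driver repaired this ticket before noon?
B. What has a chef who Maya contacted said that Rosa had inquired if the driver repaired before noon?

A

In B, the wh-phrase is extracted from inside a wh-island (introduced by "if"), which blocks movement.
In A, the extraction path crosses only that-complement boundaries, which are transparent.
So A is grammatical.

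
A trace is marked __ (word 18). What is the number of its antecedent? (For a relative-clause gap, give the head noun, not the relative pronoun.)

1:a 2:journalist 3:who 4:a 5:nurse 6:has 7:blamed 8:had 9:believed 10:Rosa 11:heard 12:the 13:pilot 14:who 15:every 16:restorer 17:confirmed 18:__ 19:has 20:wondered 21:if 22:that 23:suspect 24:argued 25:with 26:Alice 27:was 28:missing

13

The gap at 18 is the subject of "wondered", inside a relative clause.
The relative pronoun is "who" (word 14); it is bound by the head noun immediately before it.
Its filler is the head noun "pilot", at word 13.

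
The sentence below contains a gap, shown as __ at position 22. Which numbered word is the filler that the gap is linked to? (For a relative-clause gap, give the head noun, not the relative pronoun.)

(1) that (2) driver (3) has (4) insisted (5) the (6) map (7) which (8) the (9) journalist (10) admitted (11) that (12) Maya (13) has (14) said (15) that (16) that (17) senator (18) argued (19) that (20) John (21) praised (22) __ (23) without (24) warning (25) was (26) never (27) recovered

6

The gap at 22 is the object of "praised", inside a relative clause.
The relative pronoun is "which" (word 7); it is bound by the head noun immediately before it.
Its filler is the head noun "map", at word 6.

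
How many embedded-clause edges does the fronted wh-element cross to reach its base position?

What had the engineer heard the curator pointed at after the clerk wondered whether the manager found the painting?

"what" is extracted from the PP object of "pointed".
Boundaries crossed, outermost first: [Ø] — 1 in total.

1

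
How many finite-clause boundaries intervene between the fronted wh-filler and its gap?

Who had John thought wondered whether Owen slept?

"who" is extracted from the subject of "wondered".
Boundaries crossed, outermost first: [Ø] — 1 in total.

1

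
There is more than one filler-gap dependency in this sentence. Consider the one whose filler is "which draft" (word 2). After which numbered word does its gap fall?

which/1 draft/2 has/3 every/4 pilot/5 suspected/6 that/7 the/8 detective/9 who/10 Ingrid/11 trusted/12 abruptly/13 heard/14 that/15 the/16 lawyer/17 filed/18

18

The displaced element is "which draft" (word 2).
It is linked across 2 clause boundaries (that → that).
It functions as the direct object of "filed", so the gap sits immediately after word 18 ("filed").
Base order: Every pilot has suspected that the detective who Ingrid trusted abruptly heard that the lawyer filed which draft.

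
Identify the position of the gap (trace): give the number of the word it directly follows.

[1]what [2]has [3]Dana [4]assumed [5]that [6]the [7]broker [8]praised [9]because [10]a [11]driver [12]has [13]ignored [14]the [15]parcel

8

The displaced element is "what" (word 1).
It is linked across 1 clause boundary (that).
It functions as the direct object of "praised", so the gap sits immediately after word 8 ("praised").
Base order: Dana has assumed that the broker praised what because a driver has ignored the parcel.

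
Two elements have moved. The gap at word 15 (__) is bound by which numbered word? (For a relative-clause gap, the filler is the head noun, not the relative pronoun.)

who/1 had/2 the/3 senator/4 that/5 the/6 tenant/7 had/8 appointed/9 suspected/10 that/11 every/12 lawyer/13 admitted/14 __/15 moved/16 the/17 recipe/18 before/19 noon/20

1

The marked gap is the subject of "moved".
Its filler is the fronted wh-phrase "who", at word 1.
(The other dependency links word 4 to a gap after word 9.)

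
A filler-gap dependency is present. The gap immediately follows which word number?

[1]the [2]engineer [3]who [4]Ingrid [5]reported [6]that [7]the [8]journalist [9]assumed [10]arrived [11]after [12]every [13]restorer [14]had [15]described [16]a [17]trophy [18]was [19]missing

The displaced element is "the engineer" (word 2).
It is linked across 2 clause boundaries (that → Ø).
It functions as the subject of "arrived", so the gap sits immediately after word 9 ("assumed").
Base order: Ingrid reported that the journalist assumed that the engineer arrived after every restorer had described a trophy.

9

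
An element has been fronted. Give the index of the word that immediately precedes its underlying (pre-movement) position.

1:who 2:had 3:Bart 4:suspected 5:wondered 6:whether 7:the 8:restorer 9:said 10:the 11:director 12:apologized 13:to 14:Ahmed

The displaced element is "who" (word 1).
It is linked across 1 clause boundary (Ø).
It functions as the subject of "wondered", so the gap sits immediately after word 4 ("suspected").
Base order: Bart had suspected that who wondered whether the restorer said the director apologized to Ahmed.

4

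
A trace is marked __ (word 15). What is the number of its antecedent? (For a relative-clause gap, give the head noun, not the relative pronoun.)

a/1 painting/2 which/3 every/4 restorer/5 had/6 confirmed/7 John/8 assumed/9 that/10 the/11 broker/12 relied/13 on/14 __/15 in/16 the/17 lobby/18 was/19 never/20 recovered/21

The gap at 15 is the prepositional object of "relied", inside a relative clause.
The relative pronoun is "which" (word 3); it is bound by the head noun immediately before it.
Its filler is the head noun "painting", at word 2.

2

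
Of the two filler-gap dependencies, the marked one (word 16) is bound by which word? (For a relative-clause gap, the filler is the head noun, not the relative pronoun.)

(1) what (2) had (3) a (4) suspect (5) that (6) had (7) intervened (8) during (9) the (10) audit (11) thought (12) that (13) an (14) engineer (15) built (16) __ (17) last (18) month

1

The marked gap is the direct object of "built".
Its filler is the fronted wh-phrase "what", at word 1.
(The other dependency links word 4 to a gap after word 5.)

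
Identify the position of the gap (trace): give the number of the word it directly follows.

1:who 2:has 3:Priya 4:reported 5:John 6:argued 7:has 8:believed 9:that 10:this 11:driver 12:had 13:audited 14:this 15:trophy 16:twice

6

The displaced element is "who" (word 1).
It is linked across 2 clause boundaries (Ø → Ø).
It functions as the subject of "believed", so the gap sits immediately after word 6 ("argued").
Base order: Priya has reported John argued that who has believed that this driver had audited this trophy twice.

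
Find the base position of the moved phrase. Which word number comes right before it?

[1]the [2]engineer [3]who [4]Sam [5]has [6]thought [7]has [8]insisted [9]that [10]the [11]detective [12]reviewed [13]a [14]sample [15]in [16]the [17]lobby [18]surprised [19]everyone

The displaced element is "the engineer" (word 2).
It is linked across 1 clause boundary (Ø).
It functions as the subject of "insisted", so the gap sits immediately after word 6 ("thought").
Base order: Sam has thought that the engineer has insisted that the detective reviewed a sample in the lobby.

6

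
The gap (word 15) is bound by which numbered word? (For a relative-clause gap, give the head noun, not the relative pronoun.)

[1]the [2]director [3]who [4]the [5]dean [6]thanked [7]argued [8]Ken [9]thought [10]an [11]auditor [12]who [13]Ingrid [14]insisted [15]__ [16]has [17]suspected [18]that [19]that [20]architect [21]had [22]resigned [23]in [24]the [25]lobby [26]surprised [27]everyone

The gap at 15 is the subject of "suspected", inside a relative clause.
The relative pronoun is "who" (word 12); it is bound by the head noun immediately before it.
Its filler is the head noun "auditor", at word 11.

11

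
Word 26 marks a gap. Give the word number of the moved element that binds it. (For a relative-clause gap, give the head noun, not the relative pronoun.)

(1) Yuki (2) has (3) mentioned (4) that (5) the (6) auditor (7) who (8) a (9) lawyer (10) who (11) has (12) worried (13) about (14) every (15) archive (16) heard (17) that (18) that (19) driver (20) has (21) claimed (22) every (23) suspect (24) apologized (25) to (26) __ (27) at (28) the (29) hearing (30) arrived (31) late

The gap at 26 is the prepositional object of "apologized", inside a relative clause.
The relative pronoun is "who" (word 7); it is bound by the head noun immediately before it.
Its filler is the head noun "auditor", at word 6.

6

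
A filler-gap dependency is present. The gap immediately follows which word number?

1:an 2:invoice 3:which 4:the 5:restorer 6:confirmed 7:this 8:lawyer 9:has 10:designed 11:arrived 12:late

The displaced element is "an invoice" (word 2).
It is linked across 1 clause boundary (Ø).
It functions as the direct object of "designed", so the gap sits immediately after word 10 ("designed").
Base order: The restorer confirmed this lawyer has designed an invoice.

10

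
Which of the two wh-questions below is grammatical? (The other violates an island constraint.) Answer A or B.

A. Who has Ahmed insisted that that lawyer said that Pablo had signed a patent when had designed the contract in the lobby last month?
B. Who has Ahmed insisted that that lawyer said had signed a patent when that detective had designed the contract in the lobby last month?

B

In A, the wh-phrase is extracted from inside an adjunct island (introduced by "when"), which blocks movement.
In B, the extraction path crosses only that-complement boundaries, which are transparent.
So B is grammatical.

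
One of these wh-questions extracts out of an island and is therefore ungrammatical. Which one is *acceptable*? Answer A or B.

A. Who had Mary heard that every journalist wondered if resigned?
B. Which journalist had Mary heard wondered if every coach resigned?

B

In A, the wh-phrase is extracted from inside a wh-island (introduced by "if"), which blocks movement.
In B, the extraction path crosses only that-complement boundaries, which are transparent.
So B is grammatical.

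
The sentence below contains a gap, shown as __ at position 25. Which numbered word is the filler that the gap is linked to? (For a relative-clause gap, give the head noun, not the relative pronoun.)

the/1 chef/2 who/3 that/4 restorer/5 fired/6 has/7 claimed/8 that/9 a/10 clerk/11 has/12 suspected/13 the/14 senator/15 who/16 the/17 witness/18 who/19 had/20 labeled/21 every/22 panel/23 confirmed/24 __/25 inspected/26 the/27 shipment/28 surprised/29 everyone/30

The gap at 25 is the subject of "inspected", inside a relative clause.
The relative pronoun is "who" (word 16); it is bound by the head noun immediately before it.
Its filler is the head noun "senator", at word 15.

15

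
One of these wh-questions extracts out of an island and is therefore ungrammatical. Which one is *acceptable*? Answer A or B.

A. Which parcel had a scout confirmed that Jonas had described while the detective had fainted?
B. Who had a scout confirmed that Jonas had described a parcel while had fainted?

A

In B, the wh-phrase is extracted from inside an adjunct island (introduced by "while"), which blocks movement.
In A, the extraction path crosses only that-complement boundaries, which are transparent.
So A is grammatical.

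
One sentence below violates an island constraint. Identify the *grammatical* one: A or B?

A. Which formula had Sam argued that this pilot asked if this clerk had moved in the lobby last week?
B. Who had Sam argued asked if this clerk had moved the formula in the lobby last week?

In A, the wh-phrase is extracted from inside a wh-island (introduced by "if"), which blocks movement.
In B, the extraction path crosses only that-complement boundaries, which are transparent.
So B is grammatical.

B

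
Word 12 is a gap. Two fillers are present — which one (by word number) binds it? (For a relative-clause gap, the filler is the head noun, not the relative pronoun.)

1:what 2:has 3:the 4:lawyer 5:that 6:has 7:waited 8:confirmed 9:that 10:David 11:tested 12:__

The marked gap is the direct object of "tested".
Its filler is the fronted wh-phrase "what", at word 1.
(The other dependency links word 4 to a gap after word 5.)

1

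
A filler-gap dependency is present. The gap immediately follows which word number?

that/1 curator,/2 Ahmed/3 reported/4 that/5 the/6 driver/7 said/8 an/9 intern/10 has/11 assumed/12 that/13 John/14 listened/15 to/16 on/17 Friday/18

16

The displaced element is "that curator" (word 2).
It is linked across 3 clause boundaries (that → Ø → that).
It functions as the object of the preposition "to" of "listened", so the gap sits immediately after word 16 ("to").
Base order: Ahmed reported that the driver said an intern has assumed that John listened to that curator on Friday.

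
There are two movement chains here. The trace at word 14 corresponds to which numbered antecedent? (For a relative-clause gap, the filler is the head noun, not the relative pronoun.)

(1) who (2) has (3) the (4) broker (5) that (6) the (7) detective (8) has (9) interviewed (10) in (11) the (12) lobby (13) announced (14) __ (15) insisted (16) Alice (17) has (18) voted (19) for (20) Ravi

The marked gap is the subject of "insisted".
Its filler is the fronted wh-phrase "who", at word 1.
(The other dependency links word 4 to a gap after word 9.)

1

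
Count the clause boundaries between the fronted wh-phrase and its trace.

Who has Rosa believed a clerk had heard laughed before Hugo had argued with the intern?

2

"who" is extracted from the subject of "laughed".
Boundaries crossed, outermost first: [Ø], [Ø] — 2 in total.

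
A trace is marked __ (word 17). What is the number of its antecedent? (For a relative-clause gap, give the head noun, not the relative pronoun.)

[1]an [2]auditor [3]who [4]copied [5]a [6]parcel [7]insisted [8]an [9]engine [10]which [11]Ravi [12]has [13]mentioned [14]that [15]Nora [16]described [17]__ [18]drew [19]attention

The gap at 17 is the object of "described", inside a relative clause.
The relative pronoun is "which" (word 10); it is bound by the head noun immediately before it.
Its filler is the head noun "engine", at word 9.

9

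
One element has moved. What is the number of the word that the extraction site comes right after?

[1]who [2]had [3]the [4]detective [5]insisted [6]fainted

5

The displaced element is "who" (word 1).
It is linked across 1 clause boundary (Ø).
It functions as the subject of "fainted", so the gap sits immediately after word 5 ("insisted").
Base order: The detective had insisted that who fainted.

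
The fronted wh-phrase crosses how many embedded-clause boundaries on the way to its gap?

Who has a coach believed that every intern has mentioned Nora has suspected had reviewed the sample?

"who" is extracted from the subject of "reviewed".
Boundaries crossed, outermost first: [that], [Ø], [Ø] — 3 in total.

3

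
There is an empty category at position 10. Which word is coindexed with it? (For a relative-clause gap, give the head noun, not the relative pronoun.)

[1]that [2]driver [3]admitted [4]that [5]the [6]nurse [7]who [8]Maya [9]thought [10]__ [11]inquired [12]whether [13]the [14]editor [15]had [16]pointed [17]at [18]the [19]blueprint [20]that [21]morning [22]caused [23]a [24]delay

The gap at 10 is the subject of "inquired", inside a relative clause.
The relative pronoun is "who" (word 7); it is bound by the head noun immediately before it.
Its filler is the head noun "nurse", at word 6.

6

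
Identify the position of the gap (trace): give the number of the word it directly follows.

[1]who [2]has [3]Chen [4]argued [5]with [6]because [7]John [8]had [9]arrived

5

The displaced element is "who" (word 1).
It functions as the object of the preposition "with" of "argued", so the gap sits immediately after word 5 ("with").
Base order: Chen has argued with who because John had arrived.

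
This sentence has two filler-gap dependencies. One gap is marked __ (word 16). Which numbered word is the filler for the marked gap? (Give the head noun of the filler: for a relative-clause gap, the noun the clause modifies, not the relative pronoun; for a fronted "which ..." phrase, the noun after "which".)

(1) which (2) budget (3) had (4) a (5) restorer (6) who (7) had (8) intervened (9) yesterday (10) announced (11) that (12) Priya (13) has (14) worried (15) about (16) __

2

The marked gap is the object of the preposition "about" of "worried".
Its filler is the fronted wh-phrase "which budget", at word 2.
(The other dependency links word 5 to a gap after word 6.)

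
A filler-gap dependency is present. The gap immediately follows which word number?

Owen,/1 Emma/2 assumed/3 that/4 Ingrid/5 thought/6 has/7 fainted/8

The displaced element is "Owen" (word 1).
It is linked across 2 clause boundaries (that → Ø).
It functions as the subject of "fainted", so the gap sits immediately after word 6 ("thought").
Base order: Emma assumed that Ingrid thought that Owen has fainted.

6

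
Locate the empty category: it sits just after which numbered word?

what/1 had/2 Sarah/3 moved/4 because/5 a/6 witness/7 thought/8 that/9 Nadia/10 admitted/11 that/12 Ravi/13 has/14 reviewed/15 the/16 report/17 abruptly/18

The displaced element is "what" (word 1).
It functions as the direct object of "moved", so the gap sits immediately after word 4 ("moved").
Base order: Sarah had moved what because a witness thought that Nadia admitted that Ravi has reviewed the report abruptly.

4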